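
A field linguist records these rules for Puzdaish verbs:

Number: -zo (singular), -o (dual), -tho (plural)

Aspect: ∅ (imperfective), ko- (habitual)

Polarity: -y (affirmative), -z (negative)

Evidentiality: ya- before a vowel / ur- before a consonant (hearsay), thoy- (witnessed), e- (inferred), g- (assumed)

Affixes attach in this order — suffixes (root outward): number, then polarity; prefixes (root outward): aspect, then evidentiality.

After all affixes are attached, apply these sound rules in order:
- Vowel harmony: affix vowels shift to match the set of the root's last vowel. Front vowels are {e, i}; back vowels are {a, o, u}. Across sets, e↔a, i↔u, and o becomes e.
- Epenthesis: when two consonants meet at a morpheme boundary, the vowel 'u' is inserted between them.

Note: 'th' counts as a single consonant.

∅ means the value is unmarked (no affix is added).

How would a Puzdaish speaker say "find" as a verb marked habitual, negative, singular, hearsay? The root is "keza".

urukokezazoz

Attach aspect habitual ko- → kokeza.
Attach evidentiality hearsay ur- (before consonant 'k') → urkokeza.
Attach number singular -zo → urkokezazo.
Attach polarity negative -z → urkokezazoz.
Vowel harmony: no change.
Apply epenthesis: urkokezazoz → urukokezazoz.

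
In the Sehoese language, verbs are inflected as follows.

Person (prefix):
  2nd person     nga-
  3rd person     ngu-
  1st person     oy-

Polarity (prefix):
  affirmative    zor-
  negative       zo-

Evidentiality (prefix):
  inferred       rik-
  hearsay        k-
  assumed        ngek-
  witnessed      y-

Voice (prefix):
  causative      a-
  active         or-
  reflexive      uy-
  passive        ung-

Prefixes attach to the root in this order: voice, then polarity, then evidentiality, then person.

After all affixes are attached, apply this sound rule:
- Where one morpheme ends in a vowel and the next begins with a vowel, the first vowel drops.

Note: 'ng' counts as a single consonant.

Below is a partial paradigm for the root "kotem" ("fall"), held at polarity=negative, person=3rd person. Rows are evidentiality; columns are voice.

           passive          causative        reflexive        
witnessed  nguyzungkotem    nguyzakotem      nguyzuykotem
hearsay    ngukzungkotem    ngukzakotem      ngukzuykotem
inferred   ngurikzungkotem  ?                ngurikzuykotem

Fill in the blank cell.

ngurikzakotem

Attach voice causative a- → akotem.
Attach polarity negative zo- → zoakotem.
Attach evidentiality inferred rik- → rikzoakotem.
Attach person 3rd person ngu- → ngurikzoakotem.
Apply vowel deletion: ngurikzoakotem → ngurikzakotem.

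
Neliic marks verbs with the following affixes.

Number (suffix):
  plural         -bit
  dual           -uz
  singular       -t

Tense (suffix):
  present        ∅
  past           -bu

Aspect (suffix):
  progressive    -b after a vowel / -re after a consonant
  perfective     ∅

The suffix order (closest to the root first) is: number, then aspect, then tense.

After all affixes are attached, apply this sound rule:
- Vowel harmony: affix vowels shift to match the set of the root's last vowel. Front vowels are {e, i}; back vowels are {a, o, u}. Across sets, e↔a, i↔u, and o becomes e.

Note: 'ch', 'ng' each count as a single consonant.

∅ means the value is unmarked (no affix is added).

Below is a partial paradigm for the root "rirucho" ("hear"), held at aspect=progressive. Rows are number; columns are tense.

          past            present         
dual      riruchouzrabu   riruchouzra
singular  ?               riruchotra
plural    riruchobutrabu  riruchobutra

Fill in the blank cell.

Attach number singular -t → riruchot.
Attach aspect progressive -re (after consonant 't') → riruchotre.
Attach tense past -bu → riruchotrebu.
Apply vowel harmony: riruchotrebu → riruchotrabu.

riruchotrabu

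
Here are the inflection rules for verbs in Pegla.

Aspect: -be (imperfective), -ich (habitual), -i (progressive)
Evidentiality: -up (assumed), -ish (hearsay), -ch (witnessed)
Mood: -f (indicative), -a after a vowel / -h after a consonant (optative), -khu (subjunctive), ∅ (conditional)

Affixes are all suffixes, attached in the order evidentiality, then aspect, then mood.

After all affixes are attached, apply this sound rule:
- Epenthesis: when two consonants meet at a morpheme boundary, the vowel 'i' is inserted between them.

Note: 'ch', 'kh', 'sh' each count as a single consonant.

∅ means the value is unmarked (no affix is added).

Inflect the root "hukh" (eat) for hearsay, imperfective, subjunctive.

Attach evidentiality hearsay -ish → hukhish.
Attach aspect imperfective -be → hukhishbe.
Attach mood subjunctive -khu → hukhishbekhu.
Apply epenthesis: hukhishbekhu → hukhishibekhu.

hukhishibekhu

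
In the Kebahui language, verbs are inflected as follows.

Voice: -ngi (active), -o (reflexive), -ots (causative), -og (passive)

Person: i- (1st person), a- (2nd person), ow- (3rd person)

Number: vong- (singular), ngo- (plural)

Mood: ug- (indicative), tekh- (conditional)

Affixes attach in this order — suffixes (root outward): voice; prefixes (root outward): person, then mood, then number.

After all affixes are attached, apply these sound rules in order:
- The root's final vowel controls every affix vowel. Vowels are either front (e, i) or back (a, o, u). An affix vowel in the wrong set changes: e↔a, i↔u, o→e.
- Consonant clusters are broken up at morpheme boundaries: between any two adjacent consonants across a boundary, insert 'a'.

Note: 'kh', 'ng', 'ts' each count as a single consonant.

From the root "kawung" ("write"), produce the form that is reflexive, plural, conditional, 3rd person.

ngotakhowakawungo

Attach person 3rd person ow- → owkawung.
Attach mood conditional tekh- → tekhowkawung.
Attach number plural ngo- → ngotekhowkawung.
Attach voice reflexive -o → ngotekhowkawungo.
Apply vowel harmony: ngotekhowkawungo → ngotakhowkawungo.
Apply epenthesis: ngotakhowkawungo → ngotakhowakawungo.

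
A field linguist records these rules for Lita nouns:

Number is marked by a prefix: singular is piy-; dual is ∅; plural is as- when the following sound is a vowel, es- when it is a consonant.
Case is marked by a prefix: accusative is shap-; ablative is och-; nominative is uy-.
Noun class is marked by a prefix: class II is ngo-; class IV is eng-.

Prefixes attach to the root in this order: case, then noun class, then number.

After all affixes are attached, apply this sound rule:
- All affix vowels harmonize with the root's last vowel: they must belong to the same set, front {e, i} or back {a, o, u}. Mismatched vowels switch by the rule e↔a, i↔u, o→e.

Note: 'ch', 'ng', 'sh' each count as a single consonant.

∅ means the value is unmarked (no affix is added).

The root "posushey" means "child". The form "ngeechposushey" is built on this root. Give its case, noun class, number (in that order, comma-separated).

ablative, class II, dual

Segment: ngo-och-posushey.
case: och- → ablative.
noun class: ngo- → class II.
number: ∅ → dual.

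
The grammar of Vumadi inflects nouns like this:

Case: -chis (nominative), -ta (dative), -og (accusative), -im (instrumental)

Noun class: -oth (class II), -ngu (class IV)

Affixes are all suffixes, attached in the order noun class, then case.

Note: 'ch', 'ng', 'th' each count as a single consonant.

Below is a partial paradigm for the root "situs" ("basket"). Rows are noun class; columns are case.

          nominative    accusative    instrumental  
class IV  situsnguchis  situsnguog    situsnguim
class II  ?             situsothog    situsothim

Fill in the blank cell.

Attach noun class class II -oth → situsoth.
Attach case nominative -chis → situsothchis.

situsothchis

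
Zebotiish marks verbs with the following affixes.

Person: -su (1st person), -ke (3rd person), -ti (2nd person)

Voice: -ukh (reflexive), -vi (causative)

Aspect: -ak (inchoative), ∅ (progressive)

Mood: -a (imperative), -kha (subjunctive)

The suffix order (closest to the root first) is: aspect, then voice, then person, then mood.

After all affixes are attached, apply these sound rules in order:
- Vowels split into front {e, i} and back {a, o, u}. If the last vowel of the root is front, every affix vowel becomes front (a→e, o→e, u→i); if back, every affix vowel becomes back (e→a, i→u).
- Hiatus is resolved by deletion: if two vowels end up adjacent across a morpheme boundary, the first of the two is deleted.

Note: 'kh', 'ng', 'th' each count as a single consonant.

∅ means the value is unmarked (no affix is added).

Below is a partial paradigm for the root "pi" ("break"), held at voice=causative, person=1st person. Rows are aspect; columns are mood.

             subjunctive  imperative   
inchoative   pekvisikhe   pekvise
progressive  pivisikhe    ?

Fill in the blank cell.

aspect = progressive: zero marking, form stays pi.
Attach voice causative -vi → pivi.
Attach person 1st person -su → pivisu.
Attach mood imperative -a → pivisua.
Apply vowel harmony: pivisua → pivisie.
Apply vowel deletion: pivisie → pivise.

pivise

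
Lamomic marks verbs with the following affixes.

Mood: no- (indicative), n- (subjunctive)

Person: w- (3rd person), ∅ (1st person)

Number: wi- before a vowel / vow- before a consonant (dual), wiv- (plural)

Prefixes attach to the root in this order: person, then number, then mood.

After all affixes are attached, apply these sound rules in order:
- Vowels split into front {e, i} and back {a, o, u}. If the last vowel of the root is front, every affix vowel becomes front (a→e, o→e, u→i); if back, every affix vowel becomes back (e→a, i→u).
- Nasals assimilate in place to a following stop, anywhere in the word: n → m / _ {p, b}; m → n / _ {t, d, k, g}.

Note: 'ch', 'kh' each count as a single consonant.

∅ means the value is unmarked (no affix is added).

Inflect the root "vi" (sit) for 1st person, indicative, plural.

newivvi

person = 1st person: zero marking, form stays vi.
Attach number plural wiv- → wivvi.
Attach mood indicative no- → nowivvi.
Apply vowel harmony: nowivvi → newivvi.
Nasal assimilation: no change.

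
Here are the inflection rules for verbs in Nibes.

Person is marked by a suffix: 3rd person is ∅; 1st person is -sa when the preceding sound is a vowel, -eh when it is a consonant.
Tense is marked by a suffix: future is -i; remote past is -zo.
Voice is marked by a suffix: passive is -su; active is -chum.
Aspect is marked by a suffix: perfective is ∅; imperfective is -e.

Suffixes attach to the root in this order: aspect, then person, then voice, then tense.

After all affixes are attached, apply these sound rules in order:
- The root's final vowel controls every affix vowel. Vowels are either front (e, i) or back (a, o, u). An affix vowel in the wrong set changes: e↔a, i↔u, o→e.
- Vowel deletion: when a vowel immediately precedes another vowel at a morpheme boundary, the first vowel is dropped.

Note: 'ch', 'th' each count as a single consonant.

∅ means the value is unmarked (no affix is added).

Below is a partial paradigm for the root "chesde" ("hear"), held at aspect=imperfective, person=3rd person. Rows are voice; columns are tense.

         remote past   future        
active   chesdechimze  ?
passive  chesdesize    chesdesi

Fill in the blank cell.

Attach aspect imperfective -e → chesdee.
person = 3rd person: zero marking, form stays chesdee.
Attach voice active -chum → chesdeechum.
Attach tense future -i → chesdeechumi.
Apply vowel harmony: chesdeechumi → chesdeechimi.
Apply vowel deletion: chesdeechimi → chesdechimi.

chesdechimi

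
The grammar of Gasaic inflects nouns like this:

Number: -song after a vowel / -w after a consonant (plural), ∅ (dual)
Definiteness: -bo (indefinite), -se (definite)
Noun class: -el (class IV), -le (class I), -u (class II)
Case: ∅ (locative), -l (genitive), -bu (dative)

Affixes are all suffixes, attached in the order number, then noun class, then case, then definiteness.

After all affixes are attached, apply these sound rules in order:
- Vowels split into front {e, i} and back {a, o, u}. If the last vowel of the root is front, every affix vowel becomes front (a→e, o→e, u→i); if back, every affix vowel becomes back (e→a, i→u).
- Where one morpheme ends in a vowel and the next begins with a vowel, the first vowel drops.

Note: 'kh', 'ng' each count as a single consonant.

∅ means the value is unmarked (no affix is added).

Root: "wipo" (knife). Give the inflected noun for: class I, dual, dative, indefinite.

wipolabubo

number = dual: zero marking, form stays wipo.
Attach noun class class I -le → wipole.
Attach case dative -bu → wipolebu.
Attach definiteness indefinite -bo → wipolebubo.
Apply vowel harmony: wipolebubo → wipolabubo.
Vowel deletion: no change.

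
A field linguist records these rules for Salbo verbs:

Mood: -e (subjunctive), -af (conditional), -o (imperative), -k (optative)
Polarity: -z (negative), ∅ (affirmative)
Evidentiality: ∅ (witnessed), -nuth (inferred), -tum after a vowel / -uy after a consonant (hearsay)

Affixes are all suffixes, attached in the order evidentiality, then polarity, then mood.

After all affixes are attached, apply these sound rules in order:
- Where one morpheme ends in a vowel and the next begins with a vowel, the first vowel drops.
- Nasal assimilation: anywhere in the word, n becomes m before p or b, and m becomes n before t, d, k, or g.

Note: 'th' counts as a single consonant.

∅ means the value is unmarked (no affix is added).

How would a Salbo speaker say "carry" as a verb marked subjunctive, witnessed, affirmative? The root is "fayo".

evidentiality = witnessed: zero marking, form stays fayo.
polarity = affirmative: zero marking, form stays fayo.
Attach mood subjunctive -e → fayoe.
Apply vowel deletion: fayoe → faye.
Nasal assimilation: no change.

faye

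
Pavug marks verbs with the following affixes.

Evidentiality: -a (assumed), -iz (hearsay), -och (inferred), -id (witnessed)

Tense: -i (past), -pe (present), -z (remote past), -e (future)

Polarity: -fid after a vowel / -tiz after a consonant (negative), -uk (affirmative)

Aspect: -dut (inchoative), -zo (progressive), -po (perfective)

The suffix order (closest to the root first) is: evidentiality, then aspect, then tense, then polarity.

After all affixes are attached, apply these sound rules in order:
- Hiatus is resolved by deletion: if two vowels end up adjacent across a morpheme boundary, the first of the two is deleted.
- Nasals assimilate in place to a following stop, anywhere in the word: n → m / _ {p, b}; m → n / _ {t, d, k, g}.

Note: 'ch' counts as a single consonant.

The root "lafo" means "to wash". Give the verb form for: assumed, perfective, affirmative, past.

lafapuk

Attach evidentiality assumed -a → lafoa.
Attach aspect perfective -po → lafoapo.
Attach tense past -i → lafoapoi.
Attach polarity affirmative -uk → lafoapoiuk.
Apply vowel deletion: lafoapoiuk → lafapuk.
Nasal assimilation: no change.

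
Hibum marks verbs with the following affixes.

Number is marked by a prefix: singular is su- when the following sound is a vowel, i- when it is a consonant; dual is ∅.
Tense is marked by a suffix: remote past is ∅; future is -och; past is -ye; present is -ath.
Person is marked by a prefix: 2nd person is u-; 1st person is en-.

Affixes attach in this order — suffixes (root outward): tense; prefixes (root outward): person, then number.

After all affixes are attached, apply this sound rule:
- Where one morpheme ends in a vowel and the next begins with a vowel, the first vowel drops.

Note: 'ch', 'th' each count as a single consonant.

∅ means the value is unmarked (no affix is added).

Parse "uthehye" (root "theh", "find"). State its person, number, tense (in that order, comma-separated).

2nd person, dual, past

Segment: u-theh-ye.
person: u- → 2nd person.
number: ∅ → dual.
tense: -ye → past.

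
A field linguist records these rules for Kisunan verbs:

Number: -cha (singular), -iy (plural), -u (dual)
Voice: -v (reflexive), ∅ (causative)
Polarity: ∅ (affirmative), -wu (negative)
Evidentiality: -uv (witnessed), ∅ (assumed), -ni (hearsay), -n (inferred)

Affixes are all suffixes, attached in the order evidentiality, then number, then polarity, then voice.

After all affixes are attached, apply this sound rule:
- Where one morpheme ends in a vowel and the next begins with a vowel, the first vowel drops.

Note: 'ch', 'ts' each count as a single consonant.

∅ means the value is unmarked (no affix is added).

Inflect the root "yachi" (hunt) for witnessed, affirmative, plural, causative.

yachuviy

Attach evidentiality witnessed -uv → yachiuv.
Attach number plural -iy → yachiuviy.
polarity = affirmative: zero marking, form stays yachiuviy.
voice = causative: zero marking, form stays yachiuviy.
Apply vowel deletion: yachiuviy → yachuviy.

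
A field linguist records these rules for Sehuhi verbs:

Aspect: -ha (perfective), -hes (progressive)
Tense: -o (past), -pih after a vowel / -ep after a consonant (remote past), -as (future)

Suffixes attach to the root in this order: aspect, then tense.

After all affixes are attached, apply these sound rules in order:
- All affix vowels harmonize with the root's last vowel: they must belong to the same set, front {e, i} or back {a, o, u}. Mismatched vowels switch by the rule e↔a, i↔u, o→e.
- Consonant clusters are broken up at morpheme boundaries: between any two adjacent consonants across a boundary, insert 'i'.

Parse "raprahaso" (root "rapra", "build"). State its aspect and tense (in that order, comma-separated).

Segment: rapra-hes-o.
aspect: -hes → progressive.
tense: -o → past.

progressive, past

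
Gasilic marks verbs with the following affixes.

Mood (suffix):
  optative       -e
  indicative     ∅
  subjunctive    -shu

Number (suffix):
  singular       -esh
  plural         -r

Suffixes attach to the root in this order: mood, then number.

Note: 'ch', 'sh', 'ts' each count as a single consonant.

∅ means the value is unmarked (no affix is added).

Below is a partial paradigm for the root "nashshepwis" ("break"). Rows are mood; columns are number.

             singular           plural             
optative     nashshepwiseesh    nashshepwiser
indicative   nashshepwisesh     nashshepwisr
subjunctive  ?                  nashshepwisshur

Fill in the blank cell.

Attach mood subjunctive -shu → nashshepwisshu.
Attach number singular -esh → nashshepwisshuesh.

nashshepwisshuesh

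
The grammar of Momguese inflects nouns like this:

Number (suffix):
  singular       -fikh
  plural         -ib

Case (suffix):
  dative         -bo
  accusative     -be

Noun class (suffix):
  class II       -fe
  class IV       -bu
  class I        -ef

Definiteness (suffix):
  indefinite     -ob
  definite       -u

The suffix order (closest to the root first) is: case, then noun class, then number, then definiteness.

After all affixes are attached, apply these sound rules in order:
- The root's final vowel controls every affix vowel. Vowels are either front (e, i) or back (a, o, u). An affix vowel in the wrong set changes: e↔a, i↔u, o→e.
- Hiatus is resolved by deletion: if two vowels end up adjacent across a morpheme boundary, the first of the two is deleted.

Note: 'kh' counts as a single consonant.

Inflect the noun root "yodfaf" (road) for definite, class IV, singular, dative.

yodfafbobufukhu

Attach case dative -bo → yodfafbo.
Attach noun class class IV -bu → yodfafbobu.
Attach number singular -fikh → yodfafbobufikh.
Attach definiteness definite -u → yodfafbobufikhu.
Apply vowel harmony: yodfafbobufikhu → yodfafbobufukhu.
Vowel deletion: no change.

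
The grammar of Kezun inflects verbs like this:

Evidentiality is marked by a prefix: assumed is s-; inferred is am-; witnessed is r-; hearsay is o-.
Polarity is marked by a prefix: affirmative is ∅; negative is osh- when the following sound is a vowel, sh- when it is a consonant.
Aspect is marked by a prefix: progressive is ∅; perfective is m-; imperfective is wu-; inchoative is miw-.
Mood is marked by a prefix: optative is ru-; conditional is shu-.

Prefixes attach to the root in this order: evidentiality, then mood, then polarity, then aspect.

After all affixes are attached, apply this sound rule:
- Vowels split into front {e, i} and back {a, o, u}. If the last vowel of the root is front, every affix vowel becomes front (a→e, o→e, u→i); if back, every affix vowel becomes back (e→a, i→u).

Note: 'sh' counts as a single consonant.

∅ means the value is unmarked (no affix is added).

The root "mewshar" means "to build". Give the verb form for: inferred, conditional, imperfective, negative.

wushshuammewshar

Attach evidentiality inferred am- → ammewshar.
Attach mood conditional shu- → shuammewshar.
Attach polarity negative sh- (before consonant 'sh') → shshuammewshar.
Attach aspect imperfective wu- → wushshuammewshar.
Vowel harmony: no change.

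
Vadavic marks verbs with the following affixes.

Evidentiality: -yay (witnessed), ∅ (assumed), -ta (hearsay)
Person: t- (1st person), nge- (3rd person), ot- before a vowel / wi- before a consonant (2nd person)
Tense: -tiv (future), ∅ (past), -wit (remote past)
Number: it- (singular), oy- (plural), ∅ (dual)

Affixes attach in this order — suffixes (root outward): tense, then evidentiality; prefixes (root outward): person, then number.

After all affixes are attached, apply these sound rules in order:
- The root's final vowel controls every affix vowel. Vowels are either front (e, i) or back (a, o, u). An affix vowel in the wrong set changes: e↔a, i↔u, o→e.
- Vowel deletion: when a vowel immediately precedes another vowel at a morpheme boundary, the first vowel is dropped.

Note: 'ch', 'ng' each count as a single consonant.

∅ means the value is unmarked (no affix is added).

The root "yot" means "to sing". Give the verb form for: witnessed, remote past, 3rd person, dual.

Attach tense remote past -wit → yotwit.
Attach person 3rd person nge- → ngeyotwit.
Attach evidentiality witnessed -yay → ngeyotwityay.
number = dual: zero marking, form stays ngeyotwityay.
Apply vowel harmony: ngeyotwityay → ngayotwutyay.
Vowel deletion: no change.

ngayotwutyay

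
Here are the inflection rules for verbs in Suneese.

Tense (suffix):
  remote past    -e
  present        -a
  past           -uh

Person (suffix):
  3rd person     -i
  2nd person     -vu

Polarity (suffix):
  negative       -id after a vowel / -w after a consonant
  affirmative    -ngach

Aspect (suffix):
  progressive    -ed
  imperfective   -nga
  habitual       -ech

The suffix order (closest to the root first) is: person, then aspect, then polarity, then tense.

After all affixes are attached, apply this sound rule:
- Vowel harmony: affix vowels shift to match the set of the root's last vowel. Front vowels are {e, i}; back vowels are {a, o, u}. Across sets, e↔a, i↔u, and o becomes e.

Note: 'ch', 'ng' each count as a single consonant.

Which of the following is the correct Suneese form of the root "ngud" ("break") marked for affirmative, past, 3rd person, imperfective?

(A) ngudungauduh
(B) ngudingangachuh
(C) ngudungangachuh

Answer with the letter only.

Attach person 3rd person -i → ngudi.
Attach aspect imperfective -nga → ngudinga.
Attach polarity affirmative -ngach → ngudingangach.
Attach tense past -uh → ngudingangachuh.
Apply vowel harmony: ngudingangachuh → ngudungangachuh.
So the correct form is ngudungangachuh, option (C).
(B) ngudingangachuh is wrong: it fails to apply the sound rule(s).
(A) ngudungauduh is wrong: it uses negative instead of affirmative for polarity.

C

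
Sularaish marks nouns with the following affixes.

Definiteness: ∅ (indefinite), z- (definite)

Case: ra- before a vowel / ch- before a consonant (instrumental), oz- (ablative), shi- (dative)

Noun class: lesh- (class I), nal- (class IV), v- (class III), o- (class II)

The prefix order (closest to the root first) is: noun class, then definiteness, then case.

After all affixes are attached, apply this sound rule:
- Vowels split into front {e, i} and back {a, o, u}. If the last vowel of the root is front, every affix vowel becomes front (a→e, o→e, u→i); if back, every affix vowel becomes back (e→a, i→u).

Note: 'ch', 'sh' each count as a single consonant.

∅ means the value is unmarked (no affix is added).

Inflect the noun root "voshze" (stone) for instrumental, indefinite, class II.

reevoshze

Attach noun class class II o- → ovoshze.
definiteness = indefinite: zero marking, form stays ovoshze.
Attach case instrumental ra- (before vowel 'o') → raovoshze.
Apply vowel harmony: raovoshze → reevoshze.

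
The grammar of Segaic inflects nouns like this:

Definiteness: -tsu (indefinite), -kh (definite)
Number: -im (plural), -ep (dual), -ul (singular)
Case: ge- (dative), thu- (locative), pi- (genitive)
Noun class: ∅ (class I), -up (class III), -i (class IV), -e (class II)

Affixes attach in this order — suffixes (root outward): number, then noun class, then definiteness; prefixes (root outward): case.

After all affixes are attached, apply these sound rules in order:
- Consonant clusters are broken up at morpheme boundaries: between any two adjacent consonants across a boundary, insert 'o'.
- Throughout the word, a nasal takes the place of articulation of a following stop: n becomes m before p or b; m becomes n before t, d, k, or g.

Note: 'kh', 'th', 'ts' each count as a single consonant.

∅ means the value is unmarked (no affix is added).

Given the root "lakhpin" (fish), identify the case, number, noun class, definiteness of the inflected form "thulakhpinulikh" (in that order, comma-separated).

Segment: thu-lakhpin-ul-i-kh.
case: thu- → locative.
number: -ul → singular.
noun class: -i → class IV.
definiteness: -kh → definite.

locative, singular, class IV, definite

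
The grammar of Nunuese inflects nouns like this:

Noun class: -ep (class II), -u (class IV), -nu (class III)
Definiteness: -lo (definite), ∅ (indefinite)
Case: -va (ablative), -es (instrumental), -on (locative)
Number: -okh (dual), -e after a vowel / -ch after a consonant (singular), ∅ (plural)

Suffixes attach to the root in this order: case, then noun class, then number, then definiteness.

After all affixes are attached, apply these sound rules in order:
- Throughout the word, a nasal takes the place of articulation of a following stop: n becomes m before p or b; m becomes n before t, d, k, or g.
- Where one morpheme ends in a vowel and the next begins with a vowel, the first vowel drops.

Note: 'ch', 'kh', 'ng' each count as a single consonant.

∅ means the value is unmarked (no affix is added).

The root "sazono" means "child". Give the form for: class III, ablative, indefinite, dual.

Attach case ablative -va → sazonova.
Attach noun class class III -nu → sazonovanu.
Attach number dual -okh → sazonovanuokh.
definiteness = indefinite: zero marking, form stays sazonovanuokh.
Nasal assimilation: no change.
Apply vowel deletion: sazonovanuokh → sazonovanokh.

sazonovanokh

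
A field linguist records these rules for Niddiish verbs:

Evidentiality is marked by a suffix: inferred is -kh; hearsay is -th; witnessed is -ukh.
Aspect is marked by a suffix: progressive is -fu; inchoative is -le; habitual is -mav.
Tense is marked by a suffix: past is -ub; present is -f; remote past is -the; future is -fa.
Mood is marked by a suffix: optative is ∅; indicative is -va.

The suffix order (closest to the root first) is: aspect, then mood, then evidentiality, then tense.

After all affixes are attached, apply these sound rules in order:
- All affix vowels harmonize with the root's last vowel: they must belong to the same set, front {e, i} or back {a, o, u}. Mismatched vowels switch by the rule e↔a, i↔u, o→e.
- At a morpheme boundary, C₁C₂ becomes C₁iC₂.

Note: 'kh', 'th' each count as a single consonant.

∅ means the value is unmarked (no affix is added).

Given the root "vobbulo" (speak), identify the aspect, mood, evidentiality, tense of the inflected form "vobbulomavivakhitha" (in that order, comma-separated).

habitual, indicative, inferred, remote past

Segment: vobbulo-mav-va-kh-the.
aspect: -mav → habitual.
mood: -va → indicative.
evidentiality: -kh → inferred.
tense: -the → remote past.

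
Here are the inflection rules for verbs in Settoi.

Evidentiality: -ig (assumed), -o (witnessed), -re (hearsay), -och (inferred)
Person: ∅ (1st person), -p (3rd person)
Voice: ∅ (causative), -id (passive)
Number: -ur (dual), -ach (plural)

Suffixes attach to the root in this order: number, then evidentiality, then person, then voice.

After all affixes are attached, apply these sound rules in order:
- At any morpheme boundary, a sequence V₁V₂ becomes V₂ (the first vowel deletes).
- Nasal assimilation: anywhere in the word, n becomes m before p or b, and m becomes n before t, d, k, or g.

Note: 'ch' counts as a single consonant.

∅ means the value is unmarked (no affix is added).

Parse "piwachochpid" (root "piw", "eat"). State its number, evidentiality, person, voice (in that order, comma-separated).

plural, inferred, 3rd person, passive

Segment: piw-ach-och-p-id.
number: -ach → plural.
evidentiality: -och → inferred.
person: -p → 3rd person.
voice: -id → passive.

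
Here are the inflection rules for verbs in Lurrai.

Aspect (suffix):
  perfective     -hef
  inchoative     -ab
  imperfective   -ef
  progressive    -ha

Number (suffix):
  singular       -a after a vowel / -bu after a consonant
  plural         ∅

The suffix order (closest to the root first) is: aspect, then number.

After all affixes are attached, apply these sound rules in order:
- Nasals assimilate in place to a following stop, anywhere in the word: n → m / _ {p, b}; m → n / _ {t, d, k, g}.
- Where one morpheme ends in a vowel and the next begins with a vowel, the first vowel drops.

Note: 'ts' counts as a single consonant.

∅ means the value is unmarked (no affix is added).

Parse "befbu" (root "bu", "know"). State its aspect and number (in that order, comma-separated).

Segment: bu-ef-bu.
aspect: -ef → imperfective.
number: -a/bu → singular.

imperfective, singular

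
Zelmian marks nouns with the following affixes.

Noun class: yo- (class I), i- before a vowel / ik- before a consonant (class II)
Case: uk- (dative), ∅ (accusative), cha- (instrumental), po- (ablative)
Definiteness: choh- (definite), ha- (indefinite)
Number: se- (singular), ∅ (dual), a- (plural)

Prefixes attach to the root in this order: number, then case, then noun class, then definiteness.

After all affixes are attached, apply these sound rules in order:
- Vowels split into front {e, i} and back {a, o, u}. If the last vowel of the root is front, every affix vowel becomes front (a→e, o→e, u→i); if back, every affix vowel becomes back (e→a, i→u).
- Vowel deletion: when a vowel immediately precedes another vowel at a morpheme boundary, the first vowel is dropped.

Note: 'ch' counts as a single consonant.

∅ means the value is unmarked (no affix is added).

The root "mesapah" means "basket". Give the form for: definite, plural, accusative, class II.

chohamesapah

Attach number plural a- → amesapah.
case = accusative: zero marking, form stays amesapah.
Attach noun class class II i- (before vowel 'a') → iamesapah.
Attach definiteness definite choh- → chohiamesapah.
Apply vowel harmony: chohiamesapah → chohuamesapah.
Apply vowel deletion: chohuamesapah → chohamesapah.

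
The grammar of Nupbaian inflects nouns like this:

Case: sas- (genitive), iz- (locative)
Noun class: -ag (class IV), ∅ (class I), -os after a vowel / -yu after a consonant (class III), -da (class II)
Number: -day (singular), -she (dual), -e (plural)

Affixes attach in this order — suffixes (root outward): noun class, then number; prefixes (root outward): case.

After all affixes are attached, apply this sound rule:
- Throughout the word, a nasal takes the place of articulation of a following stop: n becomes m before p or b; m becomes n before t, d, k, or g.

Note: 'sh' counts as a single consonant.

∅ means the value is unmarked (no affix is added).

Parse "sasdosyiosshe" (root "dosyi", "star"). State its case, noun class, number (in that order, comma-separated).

Segment: sas-dosyi-os-she.
case: sas- → genitive.
noun class: -os/yu → class III.
number: -she → dual.

genitive, class III, dual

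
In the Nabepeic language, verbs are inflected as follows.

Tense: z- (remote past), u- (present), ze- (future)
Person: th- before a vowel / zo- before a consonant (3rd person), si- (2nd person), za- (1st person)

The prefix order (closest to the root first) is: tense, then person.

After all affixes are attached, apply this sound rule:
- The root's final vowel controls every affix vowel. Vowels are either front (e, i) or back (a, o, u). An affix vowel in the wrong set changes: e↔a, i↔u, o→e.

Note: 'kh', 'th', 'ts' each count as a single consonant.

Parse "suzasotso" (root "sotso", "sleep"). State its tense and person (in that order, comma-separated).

Segment: si-ze-sotso.
tense: ze- → future.
person: si- → 2nd person.

future, 2nd person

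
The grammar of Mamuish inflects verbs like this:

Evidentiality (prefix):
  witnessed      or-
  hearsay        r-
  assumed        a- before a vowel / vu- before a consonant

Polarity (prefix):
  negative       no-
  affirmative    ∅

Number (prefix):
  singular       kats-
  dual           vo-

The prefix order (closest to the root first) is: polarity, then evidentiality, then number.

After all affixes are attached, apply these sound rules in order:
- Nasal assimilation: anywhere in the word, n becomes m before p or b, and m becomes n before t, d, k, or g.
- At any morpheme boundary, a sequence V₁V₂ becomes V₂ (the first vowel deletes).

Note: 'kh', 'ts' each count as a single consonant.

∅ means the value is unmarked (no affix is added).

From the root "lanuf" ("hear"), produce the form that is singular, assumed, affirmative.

polarity = affirmative: zero marking, form stays lanuf.
Attach evidentiality assumed vu- (before consonant 'l') → vulanuf.
Attach number singular kats- → katsvulanuf.
Nasal assimilation: no change.
Vowel deletion: no change.

katsvulanuf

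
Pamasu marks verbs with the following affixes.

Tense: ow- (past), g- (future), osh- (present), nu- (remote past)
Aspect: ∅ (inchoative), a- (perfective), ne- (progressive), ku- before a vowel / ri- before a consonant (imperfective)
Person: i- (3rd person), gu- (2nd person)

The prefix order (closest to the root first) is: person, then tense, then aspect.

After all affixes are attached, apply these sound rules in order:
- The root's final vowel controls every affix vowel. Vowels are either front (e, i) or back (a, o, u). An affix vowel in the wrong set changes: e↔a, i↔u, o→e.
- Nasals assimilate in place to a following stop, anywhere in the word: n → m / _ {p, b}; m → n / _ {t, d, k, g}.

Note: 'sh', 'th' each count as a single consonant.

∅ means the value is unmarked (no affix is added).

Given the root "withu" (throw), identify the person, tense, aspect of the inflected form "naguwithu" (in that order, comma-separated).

3rd person, future, progressive

Segment: ne-g-i-withu.
person: i- → 3rd person.
tense: g- → future.
aspect: ne- → progressive.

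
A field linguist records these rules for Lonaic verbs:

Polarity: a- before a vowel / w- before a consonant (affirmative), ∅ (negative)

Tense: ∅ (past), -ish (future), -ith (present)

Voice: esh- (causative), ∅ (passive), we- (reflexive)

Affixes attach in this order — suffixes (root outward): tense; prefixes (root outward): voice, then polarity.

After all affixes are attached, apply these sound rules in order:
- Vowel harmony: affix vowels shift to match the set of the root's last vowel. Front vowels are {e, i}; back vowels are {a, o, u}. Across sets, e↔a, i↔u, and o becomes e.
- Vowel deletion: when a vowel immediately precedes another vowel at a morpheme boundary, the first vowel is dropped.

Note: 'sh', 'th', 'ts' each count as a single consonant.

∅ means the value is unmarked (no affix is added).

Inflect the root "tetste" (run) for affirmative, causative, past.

Attach voice causative esh- → eshtetste.
Attach polarity affirmative a- (before vowel 'e') → aeshtetste.
tense = past: zero marking, form stays aeshtetste.
Apply vowel harmony: aeshtetste → eeshtetste.
Apply vowel deletion: eeshtetste → eshtetste.

eshtetste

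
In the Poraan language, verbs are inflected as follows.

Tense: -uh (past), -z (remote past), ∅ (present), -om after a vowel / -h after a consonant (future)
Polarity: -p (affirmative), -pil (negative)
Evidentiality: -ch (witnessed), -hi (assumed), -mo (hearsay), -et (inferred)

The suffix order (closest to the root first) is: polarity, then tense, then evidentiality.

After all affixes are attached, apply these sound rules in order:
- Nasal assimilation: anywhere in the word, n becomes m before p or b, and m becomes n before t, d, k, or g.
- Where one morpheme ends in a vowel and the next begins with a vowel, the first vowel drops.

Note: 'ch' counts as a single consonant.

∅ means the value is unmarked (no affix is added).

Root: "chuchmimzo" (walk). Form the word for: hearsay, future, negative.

chuchmimzopilhmo

Attach polarity negative -pil → chuchmimzopil.
Attach tense future -h (after consonant 'l') → chuchmimzopilh.
Attach evidentiality hearsay -mo → chuchmimzopilhmo.
Nasal assimilation: no change.
Vowel deletion: no change.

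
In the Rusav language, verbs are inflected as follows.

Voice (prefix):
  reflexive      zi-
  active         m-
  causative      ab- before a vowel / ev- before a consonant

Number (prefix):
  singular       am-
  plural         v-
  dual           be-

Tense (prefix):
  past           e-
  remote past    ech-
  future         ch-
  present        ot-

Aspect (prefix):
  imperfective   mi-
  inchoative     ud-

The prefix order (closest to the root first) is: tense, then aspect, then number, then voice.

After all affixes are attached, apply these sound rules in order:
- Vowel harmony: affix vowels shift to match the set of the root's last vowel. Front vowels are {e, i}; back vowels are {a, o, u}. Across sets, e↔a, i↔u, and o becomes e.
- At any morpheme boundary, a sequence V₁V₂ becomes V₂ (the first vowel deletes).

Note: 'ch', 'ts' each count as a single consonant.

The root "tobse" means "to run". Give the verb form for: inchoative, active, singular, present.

memidettobse

Attach tense present ot- → ottobse.
Attach aspect inchoative ud- → udottobse.
Attach number singular am- → amudottobse.
Attach voice active m- → mamudottobse.
Apply vowel harmony: mamudottobse → memidettobse.
Vowel deletion: no change.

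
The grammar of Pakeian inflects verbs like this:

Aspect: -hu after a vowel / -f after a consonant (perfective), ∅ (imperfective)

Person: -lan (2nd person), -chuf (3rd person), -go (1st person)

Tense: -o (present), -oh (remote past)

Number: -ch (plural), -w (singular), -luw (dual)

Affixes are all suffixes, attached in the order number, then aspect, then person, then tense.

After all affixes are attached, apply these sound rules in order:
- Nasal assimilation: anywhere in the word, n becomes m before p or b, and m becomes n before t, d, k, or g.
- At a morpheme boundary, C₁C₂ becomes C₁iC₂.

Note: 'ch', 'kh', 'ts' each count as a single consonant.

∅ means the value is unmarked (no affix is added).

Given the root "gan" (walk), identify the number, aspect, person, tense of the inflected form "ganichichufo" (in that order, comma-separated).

Segment: gan-ch-chuf-o.
number: -ch → plural.
aspect: ∅ → imperfective.
person: -chuf → 3rd person.
tense: -o → present.

plural, imperfective, 3rd person, present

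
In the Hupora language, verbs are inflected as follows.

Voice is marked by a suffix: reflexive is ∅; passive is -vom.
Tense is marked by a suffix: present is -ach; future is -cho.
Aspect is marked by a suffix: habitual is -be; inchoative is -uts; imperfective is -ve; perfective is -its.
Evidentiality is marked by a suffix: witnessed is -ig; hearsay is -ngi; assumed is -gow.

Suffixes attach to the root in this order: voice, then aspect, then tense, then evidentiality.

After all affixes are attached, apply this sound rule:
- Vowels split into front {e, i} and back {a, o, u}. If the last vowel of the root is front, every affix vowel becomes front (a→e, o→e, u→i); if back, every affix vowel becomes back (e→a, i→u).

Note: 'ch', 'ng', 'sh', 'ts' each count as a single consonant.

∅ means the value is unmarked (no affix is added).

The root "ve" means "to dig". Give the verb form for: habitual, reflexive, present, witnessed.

voice = reflexive: zero marking, form stays ve.
Attach aspect habitual -be → vebe.
Attach tense present -ach → vebeach.
Attach evidentiality witnessed -ig → vebeachig.
Apply vowel harmony: vebeachig → vebeechig.

vebeechig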